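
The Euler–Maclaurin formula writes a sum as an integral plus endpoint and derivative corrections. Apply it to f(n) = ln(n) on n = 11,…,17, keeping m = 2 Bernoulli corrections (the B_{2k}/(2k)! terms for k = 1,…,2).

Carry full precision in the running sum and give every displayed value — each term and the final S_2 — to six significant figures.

S_2 ≈ 18.4007

∫_11^17 ln(x) dx evaluates to 15.7878.
Boundary: ½(f(11) + f(17)) = ½(2.39790 + 2.83321) = 2.61555.
Integral + boundary = 18.4033.
Order-1 term: 1/12 · (0.0588235 − 0.0909091) = -0.00267380.
After k=1: 18.4007.
Order-2 term: −1/720 · (0.000407083 − 0.00150263) = 1.52159e-06.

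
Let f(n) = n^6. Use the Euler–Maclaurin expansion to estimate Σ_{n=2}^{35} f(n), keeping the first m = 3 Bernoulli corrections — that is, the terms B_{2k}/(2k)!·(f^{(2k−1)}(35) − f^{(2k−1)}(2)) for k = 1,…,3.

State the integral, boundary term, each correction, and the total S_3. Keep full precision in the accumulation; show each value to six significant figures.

The integral term ∫_2^35 x^6 dx = 9.19133e+09.
½[f(2) + f(35)] = ½[64.0000 + 1.83827e+09] = 9.19133e+08.
Running total after boundary: 1.01105e+10.
k=1: B_{2}/(2)! × [f^{(1)}(35) − f^{(1)}(2)] = 1/12 × (3.15131e+08 − 192.000) = 2.62609e+07.
After k=1: 1.01367e+10.
k=2: B_{4}/(4)! × [f^{(3)}(35) − f^{(3)}(2)] = −1/720 × (5.14500e+06 − 960.000) = -7144.50.
After k=2: 1.01367e+10.
k=3: B_{6}/(6)! × [f^{(5)}(35) − f^{(5)}(2)] = 1/30240 × (25200.0 − 1440.00) = 0.785714.

S_3 ≈ 1.01367e+10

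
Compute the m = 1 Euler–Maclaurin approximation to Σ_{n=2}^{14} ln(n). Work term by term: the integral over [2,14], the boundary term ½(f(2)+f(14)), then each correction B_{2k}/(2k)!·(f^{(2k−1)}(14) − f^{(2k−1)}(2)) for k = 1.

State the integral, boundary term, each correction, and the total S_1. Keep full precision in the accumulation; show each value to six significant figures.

∫_2^14 ln(x) dx evaluates to 23.5605.
Endpoint term: (f(2) + f(14))/2 = (0.693147 + 2.63906)/2 = 1.66610.
Integral + boundary = 25.2266.
k=1: B_{2}/(2)! × [f^{(1)}(14) − f^{(1)}(2)] = 1/12 × (0.0714286 − 0.500000) = -0.0357143.

S_1 ≈ 25.1909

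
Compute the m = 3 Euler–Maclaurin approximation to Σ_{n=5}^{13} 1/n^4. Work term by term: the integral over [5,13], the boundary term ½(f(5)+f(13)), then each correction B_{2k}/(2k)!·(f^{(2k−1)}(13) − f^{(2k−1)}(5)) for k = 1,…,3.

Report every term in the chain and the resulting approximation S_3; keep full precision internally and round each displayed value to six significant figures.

S_3 ≈ 0.00343620

Integral: ∫_5^13 1/x^4 dx = 0.00251494.
Boundary: ½(f(5) + f(13)) = ½(0.00160000 + 3.50128e-05) = 0.000817506.
Running total after boundary: 0.00333245.
k=1: B_{2}/(2)! × [f^{(1)}(13) − f^{(1)}(5)] = 1/12 × (-1.07732e-05 − (-0.00128000)) = 0.000105769.
After k=1: 0.00343822.
k=2: B_{4}/(4)! × [f^{(3)}(13) − f^{(3)}(5)] = −1/720 × (-1.91240e-06 − (-0.00153600)) = -2.13068e-06.
After k=2: 0.00343609.
k=3: B_{6}/(6)! × [f^{(5)}(13) − f^{(5)}(5)] = 1/30240 × (-6.33693e-07 − (-0.00344064)) = 1.13757e-07.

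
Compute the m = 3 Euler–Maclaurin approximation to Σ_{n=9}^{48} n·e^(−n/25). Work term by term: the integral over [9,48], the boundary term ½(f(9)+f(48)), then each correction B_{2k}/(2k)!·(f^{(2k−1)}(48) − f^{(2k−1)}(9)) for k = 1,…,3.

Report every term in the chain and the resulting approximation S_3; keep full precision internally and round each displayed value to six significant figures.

S_3 ≈ 332.077

The integral term ∫_9^48 x·e^(−x/25) dx = 325.467.
½[f(9) + f(48)] = ½[6.27909 + 7.03713] = 6.65811.
Running total after boundary: 332.125.
Correction k=1: B_{2}/2! · (f^{(1)}(48) − f^{(1)}(9)) = 1/12 · (-0.134878 − 0.446513) = -0.0484493.
Partial sum through k=1: 332.077.
Correction k=2: B_{4}/4! · (f^{(3)}(48) − f^{(3)}(9)) = −1/720 · (0.000253337 − 0.00294698) = 3.74118e-06.
Partial sum through k=2: 332.077.
Correction k=3: B_{6}/6! · (f^{(5)}(48) − f^{(5)}(9)) = 1/30240 · (1.15597e-06 − 8.28728e-06) = -2.35824e-10.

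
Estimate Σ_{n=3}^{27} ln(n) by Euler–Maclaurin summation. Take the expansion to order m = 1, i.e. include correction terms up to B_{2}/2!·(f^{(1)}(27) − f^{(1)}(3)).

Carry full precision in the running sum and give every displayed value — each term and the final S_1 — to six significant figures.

∫_3^27 ln(x) dx evaluates to 61.6918.
Boundary: ½(f(3) + f(27)) = ½(1.09861 + 3.29584) = 2.19722.
Integral + boundary = 63.8890.
k=1: B_{2}/(2)! × [f^{(1)}(27) − f^{(1)}(3)] = 1/12 × (0.0370370 − 0.333333) = -0.0246914.

S_1 ≈ 63.8643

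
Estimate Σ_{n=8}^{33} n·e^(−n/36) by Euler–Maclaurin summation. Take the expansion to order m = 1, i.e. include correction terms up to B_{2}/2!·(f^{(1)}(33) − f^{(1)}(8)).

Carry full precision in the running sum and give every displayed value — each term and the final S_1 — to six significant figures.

S_1 ≈ 284.893

∫_8^33 x·e^(−x/36) dx evaluates to 275.142.
½[f(8) + f(33)] = ½[6.40590 + 13.1950] = 9.80047.
Running total after boundary: 284.942.
Correction k=1: B_{2}/2! · (f^{(1)}(33) − f^{(1)}(8)) = 1/12 · (0.0333208 − 0.622796) = -0.0491229.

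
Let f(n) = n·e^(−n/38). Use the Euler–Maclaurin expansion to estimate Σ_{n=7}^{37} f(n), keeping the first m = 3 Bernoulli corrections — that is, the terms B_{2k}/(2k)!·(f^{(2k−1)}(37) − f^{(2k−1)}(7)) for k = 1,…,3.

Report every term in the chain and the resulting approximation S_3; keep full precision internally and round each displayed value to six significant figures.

The integral term ∫_7^37 x·e^(−x/38) dx = 345.897.
Boundary: ½(f(7) + f(37)) = ½(5.82232 + 13.9745) = 9.89841.
Integral + boundary = 355.796.
k=1: B_{2}/(2)! × [f^{(1)}(37) − f^{(1)}(7)] = 1/12 × (0.00993918 − 0.678542) = -0.0557169.
Running total after k=1: 355.740.
k=2: B_{4}/(4)! × [f^{(3)}(37) − f^{(3)}(7)] = −1/720 × (0.000529998 − 0.00162193) = 1.51657e-06.
Running total after k=2: 355.740.
k=3: B_{6}/(6)! × [f^{(5)}(37) − f^{(5)}(7)] = 1/30240 × (7.29303e-07 − 1.92102e-06) = -3.94086e-11.

S_3 ≈ 355.740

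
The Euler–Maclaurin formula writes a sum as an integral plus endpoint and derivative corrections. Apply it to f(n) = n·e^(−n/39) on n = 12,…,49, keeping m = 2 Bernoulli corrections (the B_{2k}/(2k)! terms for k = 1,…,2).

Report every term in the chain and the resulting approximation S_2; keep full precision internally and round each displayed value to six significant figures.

Integral: ∫_12^49 x·e^(−x/39) dx = 485.195.
Endpoint term: (f(12) + f(49))/2 = (8.82170 + 13.9490)/2 = 11.3854.
Integral + boundary = 496.580.
Correction k=1: B_{2}/2! · (f^{(1)}(49) − f^{(1)}(12)) = 1/12 · (-0.0729934 − 0.508944) = -0.0484948.
Partial sum through k=1: 496.532.
Correction k=2: B_{4}/4! · (f^{(3)}(49) − f^{(3)}(12)) = −1/720 · (0.000326335 − 0.00130127) = 1.35407e-06.

S_2 ≈ 496.532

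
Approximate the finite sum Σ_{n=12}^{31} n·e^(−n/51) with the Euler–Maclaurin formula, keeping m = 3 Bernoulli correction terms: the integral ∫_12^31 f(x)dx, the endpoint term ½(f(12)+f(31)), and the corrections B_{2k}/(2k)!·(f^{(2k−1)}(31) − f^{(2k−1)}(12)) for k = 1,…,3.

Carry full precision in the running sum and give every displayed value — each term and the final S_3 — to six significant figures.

Integral: ∫_12^31 x·e^(−x/51) dx = 262.158.
Boundary: ½(f(12) + f(31)) = ½(9.48406 + 16.8802) = 13.1822.
So far: 275.340.
Order-1 term: 1/12 · (0.213539 − 0.604376) = -0.0325698.
Partial sum through k=1: 275.307.
Order-2 term: −1/720 · (0.000500802 − 0.000840082) = 4.71222e-07.
Partial sum through k=2: 275.307.
Order-3 term: 1/30240 · (3.53520e-07 − 5.56632e-07) = -6.71667e-12.

S_3 ≈ 275.307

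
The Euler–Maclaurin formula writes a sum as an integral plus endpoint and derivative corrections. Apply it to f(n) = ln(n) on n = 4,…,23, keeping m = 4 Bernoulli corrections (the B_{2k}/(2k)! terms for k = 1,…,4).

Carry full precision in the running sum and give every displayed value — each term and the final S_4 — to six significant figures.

S_4 ≈ 49.8149

Integral: ∫_4^23 ln(x) dx = 47.5712.
½[f(4) + f(23)] = ½[1.38629 + 3.13549] = 2.26089.
So far: 49.8321.
Correction k=1: B_{2}/2! · (f^{(1)}(23) − f^{(1)}(4)) = 1/12 · (0.0434783 − 0.250000) = -0.0172101.
Running total after k=1: 49.8149.
Correction k=2: B_{4}/4! · (f^{(3)}(23) − f^{(3)}(4)) = −1/720 · (0.000164379 − 0.0312500) = 4.31745e-05.
Running total after k=2: 49.8149.
Correction k=3: B_{6}/6! · (f^{(5)}(23) − f^{(5)}(4)) = 1/30240 · (3.72883e-06 − 0.0234375) = -7.74926e-07.
Running total after k=3: 49.8149.
Correction k=4: B_{8}/8! · (f^{(7)}(23) − f^{(7)}(4)) = −1/1209600 · (2.11465e-07 − 0.0439453) = 3.63303e-08.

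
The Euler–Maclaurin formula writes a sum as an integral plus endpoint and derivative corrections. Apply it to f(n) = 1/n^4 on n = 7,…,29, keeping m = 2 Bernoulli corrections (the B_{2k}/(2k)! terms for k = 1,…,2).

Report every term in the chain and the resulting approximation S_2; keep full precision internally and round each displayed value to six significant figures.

Integral: ∫_7^29 1/x^4 dx = 0.000958150.
Boundary: ½(f(7) + f(29)) = ½(0.000416493 + 1.41387e-06) = 0.000208953.
So far: 0.00116710.
Correction k=1: B_{2}/2! · (f^{(1)}(29) − f^{(1)}(7)) = 1/12 · (-1.95016e-07 − (-0.000237996)) = 1.98168e-05.
After k=1: 0.00118692.
Correction k=2: B_{4}/4! · (f^{(3)}(29) − f^{(3)}(7)) = −1/720 · (-6.95657e-09 − (-0.000145712)) = -2.02368e-07.

S_2 ≈ 0.00118672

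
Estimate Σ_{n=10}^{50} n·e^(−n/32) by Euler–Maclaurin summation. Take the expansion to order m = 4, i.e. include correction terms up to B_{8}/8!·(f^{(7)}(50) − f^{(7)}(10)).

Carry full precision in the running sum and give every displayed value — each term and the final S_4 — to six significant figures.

Integral: ∫_10^50 x·e^(−x/32) dx = 433.271.
½[f(10) + f(50)] = ½[7.31616 + 10.4806] = 8.89836.
So far: 442.169.
k=1: B_{2}/(2)! × [f^{(1)}(50) − f^{(1)}(10)] = 1/12 × (-0.117906 − 0.502986) = -0.0517410.
Partial sum through k=1: 442.118.
k=2: B_{4}/(4)! × [f^{(3)}(50) − f^{(3)}(10)] = −1/720 × (0.000294254 − 0.00192013) = 2.25817e-06.
Partial sum through k=2: 442.118.
k=3: B_{6}/(6)! × [f^{(5)}(50) − f^{(5)}(10)] = 1/30240 × (6.87160e-07 − 3.27058e-06) = -8.54305e-11.
Partial sum through k=3: 442.118.
k=4: B_{8}/(8)! × [f^{(7)}(50) − f^{(7)}(10)] = −1/1209600 × (1.06149e-09 − 4.55666e-09) = 2.88953e-15.

S_4 ≈ 442.118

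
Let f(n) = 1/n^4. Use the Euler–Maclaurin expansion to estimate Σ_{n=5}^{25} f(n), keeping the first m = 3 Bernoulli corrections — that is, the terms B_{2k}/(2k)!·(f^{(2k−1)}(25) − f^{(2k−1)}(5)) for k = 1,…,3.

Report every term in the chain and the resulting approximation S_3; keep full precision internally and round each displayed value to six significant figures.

Integral: ∫_5^25 1/x^4 dx = 0.00264533.
Endpoint term: (f(5) + f(25))/2 = (0.00160000 + 2.56000e-06)/2 = 0.000801280.
Integral + boundary = 0.00344661.
k=1: B_{2}/(2)! × [f^{(1)}(25) − f^{(1)}(5)] = 1/12 × (-4.09600e-07 − (-0.00128000)) = 0.000106633.
Running total after k=1: 0.00355325.
k=2: B_{4}/(4)! × [f^{(3)}(25) − f^{(3)}(5)] = −1/720 × (-1.96608e-08 − (-0.00153600)) = -2.13331e-06.
Running total after k=2: 0.00355111.
k=3: B_{6}/(6)! × [f^{(5)}(25) − f^{(5)}(5)] = 1/30240 × (-1.76161e-09 − (-0.00344064)) = 1.13778e-07.

S_3 ≈ 0.00355123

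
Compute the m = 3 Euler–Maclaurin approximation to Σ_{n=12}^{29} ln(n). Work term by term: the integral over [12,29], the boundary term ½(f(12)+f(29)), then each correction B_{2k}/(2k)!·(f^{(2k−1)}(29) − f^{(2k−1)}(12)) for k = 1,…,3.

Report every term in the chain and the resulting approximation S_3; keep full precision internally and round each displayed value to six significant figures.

∫_12^29 ln(x) dx evaluates to 50.8327.
Boundary: ½(f(12) + f(29)) = ½(2.48491 + 3.36730) = 2.92610.
Integral + boundary = 53.7588.
k=1: B_{2}/(2)! × [f^{(1)}(29) − f^{(1)}(12)] = 1/12 × (0.0344828 − 0.0833333) = -0.00407088.
Running total after k=1: 53.7547.
k=2: B_{4}/(4)! × [f^{(3)}(29) − f^{(3)}(12)] = −1/720 × (8.20042e-05 − 0.00115741) = 1.49362e-06.
Running total after k=2: 53.7547.
k=3: B_{6}/(6)! × [f^{(5)}(29) − f^{(5)}(12)] = 1/30240 × (1.17010e-06 − 9.64506e-05) = -3.15081e-09.

S_3 ≈ 53.7547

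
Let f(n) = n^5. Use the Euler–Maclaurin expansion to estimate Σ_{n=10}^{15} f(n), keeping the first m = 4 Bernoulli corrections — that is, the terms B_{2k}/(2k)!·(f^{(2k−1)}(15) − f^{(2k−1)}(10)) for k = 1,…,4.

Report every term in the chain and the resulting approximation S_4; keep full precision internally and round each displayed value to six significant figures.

The integral term ∫_10^15 x^5 dx = 1.73177e+06.
½[f(10) + f(15)] = ½[100000 + 759375] = 429688.
Running total after boundary: 2.16146e+06.
k=1: B_{2}/(2)! × [f^{(1)}(15) − f^{(1)}(10)] = 1/12 × (253125 − 50000.0) = 16927.1.
After k=1: 2.17839e+06.
k=2: B_{4}/(4)! × [f^{(3)}(15) − f^{(3)}(10)] = −1/720 × (13500.0 − 6000.00) = -10.4167.
After k=2: 2.17838e+06.
k=3: B_{6}/(6)! × [f^{(5)}(15) − f^{(5)}(10)] = 1/30240 × (120.000 − 120.000) = 0.00000.
After k=3: 2.17838e+06.
k=4: B_{8}/(8)! × [f^{(7)}(15) − f^{(7)}(10)] = −1/1209600 × (0.00000 − 0.00000) = 0.00000.

S_4 ≈ 2.17838e+06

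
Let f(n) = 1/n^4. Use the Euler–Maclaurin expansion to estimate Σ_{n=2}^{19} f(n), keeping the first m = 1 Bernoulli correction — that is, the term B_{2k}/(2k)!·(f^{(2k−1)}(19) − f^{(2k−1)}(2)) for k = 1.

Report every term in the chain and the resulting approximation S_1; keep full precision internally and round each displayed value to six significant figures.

S_1 ≈ 0.0832884

∫_2^19 1/x^4 dx evaluates to 0.0416181.
Boundary: ½(f(2) + f(19)) = ½(0.0625000 + 7.67336e-06) = 0.0312538.
So far: 0.0728719.
Order-1 term: 1/12 · (-1.61544e-06 − (-0.125000)) = 0.0104165.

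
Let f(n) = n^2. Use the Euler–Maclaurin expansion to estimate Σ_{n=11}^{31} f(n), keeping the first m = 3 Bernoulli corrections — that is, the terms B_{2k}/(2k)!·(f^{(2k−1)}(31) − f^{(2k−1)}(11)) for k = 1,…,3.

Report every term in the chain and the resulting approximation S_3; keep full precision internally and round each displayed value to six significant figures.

Integral: ∫_11^31 x^2 dx = 9486.67.
Endpoint term: (f(11) + f(31))/2 = (121.000 + 961.000)/2 = 541.000.
Running total after boundary: 10027.7.
Order-1 term: 1/12 · (62.0000 − 22.0000) = 3.33333.
After k=1: 10031.0.
Order-2 term: −1/720 · (0.00000 − 0.00000) = 0.00000.
After k=2: 10031.0.
Order-3 term: 1/30240 · (0.00000 − 0.00000) = 0.00000.

S_3 ≈ 10031.0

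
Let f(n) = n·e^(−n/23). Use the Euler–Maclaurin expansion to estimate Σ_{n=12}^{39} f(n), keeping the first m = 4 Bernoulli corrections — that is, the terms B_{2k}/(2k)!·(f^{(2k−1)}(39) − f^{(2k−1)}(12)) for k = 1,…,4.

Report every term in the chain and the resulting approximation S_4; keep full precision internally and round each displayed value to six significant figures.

S_4 ≈ 223.220

∫_12^39 x·e^(−x/23) dx evaluates to 216.116.
Endpoint term: (f(12) + f(39))/2 = (7.12185 + 7.15570)/2 = 7.13878.
Running total after boundary: 223.254.
Order-1 term: 1/12 · (-0.127638 − 0.283842) = -0.0342900.
Partial sum through k=1: 223.220.
Order-2 term: −1/720 · (0.000452403 − 0.00278037) = 3.23329e-06.
Partial sum through k=2: 223.220.
Order-3 term: 1/30240 · (2.16652e-06 − 9.49751e-06) = -2.42427e-10.
Partial sum through k=3: 223.220.
Order-4 term: −1/1209600 · (6.57435e-09 − 2.59719e-08) = 1.60363e-14.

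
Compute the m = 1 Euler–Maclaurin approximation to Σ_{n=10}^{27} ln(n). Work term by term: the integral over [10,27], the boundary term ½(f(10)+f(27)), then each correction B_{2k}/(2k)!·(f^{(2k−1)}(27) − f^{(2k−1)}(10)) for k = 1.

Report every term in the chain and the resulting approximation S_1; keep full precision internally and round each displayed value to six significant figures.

S_1 ≈ 51.7557

∫_10^27 ln(x) dx evaluates to 48.9617.
Boundary: ½(f(10) + f(27)) = ½(2.30259 + 3.29584) = 2.79921.
Running total after boundary: 51.7610.
Correction k=1: B_{2}/2! · (f^{(1)}(27) − f^{(1)}(10)) = 1/12 · (0.0370370 − 0.100000) = -0.00524691.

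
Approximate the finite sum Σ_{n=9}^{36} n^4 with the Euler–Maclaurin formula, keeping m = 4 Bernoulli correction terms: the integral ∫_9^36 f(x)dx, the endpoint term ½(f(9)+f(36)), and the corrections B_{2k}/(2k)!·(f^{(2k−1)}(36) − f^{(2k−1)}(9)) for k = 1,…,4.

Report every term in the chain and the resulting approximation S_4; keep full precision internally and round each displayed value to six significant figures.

∫_9^36 x^4 dx evaluates to 1.20814e+07.
½[f(9) + f(36)] = ½[6561.00 + 1.67962e+06] = 843088.
So far: 1.29245e+07.
Order-1 term: 1/12 · (186624 − 2916.00) = 15309.0.
After k=1: 1.29398e+07.
Order-2 term: −1/720 · (864.000 − 216.000) = -0.900000.
After k=2: 1.29398e+07.
Order-3 term: 1/30240 · (0.00000 − 0.00000) = 0.00000.
After k=3: 1.29398e+07.
Order-4 term: −1/1209600 · (0.00000 − 0.00000) = 0.00000.

S_4 ≈ 1.29398e+07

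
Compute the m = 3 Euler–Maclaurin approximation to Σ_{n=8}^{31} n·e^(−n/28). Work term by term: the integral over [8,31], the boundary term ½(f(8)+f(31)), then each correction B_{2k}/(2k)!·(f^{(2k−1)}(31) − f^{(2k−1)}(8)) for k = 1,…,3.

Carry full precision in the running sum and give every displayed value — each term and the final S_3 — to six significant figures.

The integral term ∫_8^31 x·e^(−x/28) dx = 211.500.
Boundary: ½(f(8) + f(31)) = ½(6.01182 + 10.2456) = 8.12869.
So far: 219.629.
Correction k=1: B_{2}/2! · (f^{(1)}(31) − f^{(1)}(8)) = 1/12 · (-0.0354109 − 0.536769) = -0.0476817.
After k=1: 219.581.
Correction k=2: B_{4}/4! · (f^{(3)}(31) − f^{(3)}(8)) = −1/720 · (0.000797950 − 0.00260169) = 2.50519e-06.
After k=2: 219.581.
Correction k=3: B_{6}/6! · (f^{(5)}(31) − f^{(5)}(8)) = 1/30240 · (2.09320e-06 − 5.76368e-06) = -1.21378e-10.

S_3 ≈ 219.581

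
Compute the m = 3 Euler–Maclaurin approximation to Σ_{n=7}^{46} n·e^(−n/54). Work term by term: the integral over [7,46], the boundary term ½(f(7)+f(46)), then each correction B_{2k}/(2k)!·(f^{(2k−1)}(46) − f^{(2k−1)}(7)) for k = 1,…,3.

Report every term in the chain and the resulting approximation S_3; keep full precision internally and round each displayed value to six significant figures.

S_3 ≈ 602.576

Integral: ∫_7^46 x·e^(−x/54) dx = 589.747.
½[f(7) + f(46)] = ½[6.14894 + 19.6247] = 12.8868.
Integral + boundary = 602.634.
k=1: B_{2}/(2)! × [f^{(1)}(46) − f^{(1)}(7)] = 1/12 × (0.0632036 − 0.764551) = -0.0584456.
After k=1: 602.576.
k=2: B_{4}/(4)! × [f^{(3)}(46) − f^{(3)}(7)] = −1/720 × (0.000314284 − 0.000864675) = 7.64432e-07.
After k=2: 602.576.
k=3: B_{6}/(6)! × [f^{(5)}(46) − f^{(5)}(7)] = 1/30240 × (2.08125e-07 − 5.03141e-07) = -9.75581e-12.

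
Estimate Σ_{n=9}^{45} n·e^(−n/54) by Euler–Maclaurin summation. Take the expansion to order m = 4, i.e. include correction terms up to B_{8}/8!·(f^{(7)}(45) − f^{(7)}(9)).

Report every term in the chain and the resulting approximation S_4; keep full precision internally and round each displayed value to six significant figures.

S_4 ≈ 569.904

Integral: ∫_9^45 x·e^(−x/54) dx = 556.369.
Endpoint term: (f(9) + f(45))/2 = (7.61834 + 19.5569)/2 = 13.5876.
Running total after boundary: 569.956.
k=1: B_{2}/(2)! × [f^{(1)}(45) − f^{(1)}(9)] = 1/12 × (0.0724330 − 0.705401) = -0.0527474.
Running total after k=1: 569.904.
k=2: B_{4}/(4)! × [f^{(3)}(45) − f^{(3)}(9)] = −1/720 × (0.000322918 − 0.000822485) = 6.93842e-07.
Running total after k=2: 569.904.
k=3: B_{6}/(6)! × [f^{(5)}(45) − f^{(5)}(9)] = 1/30240 × (2.12962e-07 − 4.81160e-07) = -8.86898e-12.
Running total after k=3: 569.904.
k=4: B_{8}/(8)! × [f^{(7)}(45) − f^{(7)}(9)] = −1/1209600 × (1.08088e-10 − 2.33285e-10) = 1.03504e-16.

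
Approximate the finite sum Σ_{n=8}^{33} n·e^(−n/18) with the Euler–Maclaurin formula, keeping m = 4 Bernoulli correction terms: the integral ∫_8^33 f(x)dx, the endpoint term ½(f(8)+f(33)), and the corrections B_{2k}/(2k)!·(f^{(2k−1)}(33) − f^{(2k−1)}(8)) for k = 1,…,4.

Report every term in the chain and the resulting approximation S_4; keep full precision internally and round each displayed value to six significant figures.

∫_8^33 x·e^(−x/18) dx evaluates to 153.303.
½[f(8) + f(33)] = ½[5.12944 + 5.27603] = 5.20274.
So far: 158.506.
Order-1 term: 1/12 · (-0.133233 − 0.356211) = -0.0407870.
Running total after k=1: 158.465.
Order-2 term: −1/720 · (0.000575699 − 0.00505732) = 6.22448e-06.
Running total after k=2: 158.465.
Order-3 term: 1/30240 · (4.82287e-06 − 2.78248e-05) = -7.60645e-10.
Running total after k=3: 158.465.
Order-4 term: −1/1209600 · (2.42867e-08 − 1.23582e-07) = 8.20892e-14.

S_4 ≈ 158.465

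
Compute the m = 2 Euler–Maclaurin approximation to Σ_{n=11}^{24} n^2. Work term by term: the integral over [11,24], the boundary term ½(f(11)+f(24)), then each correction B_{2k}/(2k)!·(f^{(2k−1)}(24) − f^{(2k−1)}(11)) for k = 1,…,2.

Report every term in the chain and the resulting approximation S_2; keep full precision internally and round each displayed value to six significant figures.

S_2 ≈ 4515.00

Integral: ∫_11^24 x^2 dx = 4164.33.
Boundary: ½(f(11) + f(24)) = ½(121.000 + 576.000) = 348.500.
Integral + boundary = 4512.83.
Correction k=1: B_{2}/2! · (f^{(1)}(24) − f^{(1)}(11)) = 1/12 · (48.0000 − 22.0000) = 2.16667.
After k=1: 4515.00.
Correction k=2: B_{4}/4! · (f^{(3)}(24) − f^{(3)}(11)) = −1/720 · (0.00000 − 0.00000) = 0.00000.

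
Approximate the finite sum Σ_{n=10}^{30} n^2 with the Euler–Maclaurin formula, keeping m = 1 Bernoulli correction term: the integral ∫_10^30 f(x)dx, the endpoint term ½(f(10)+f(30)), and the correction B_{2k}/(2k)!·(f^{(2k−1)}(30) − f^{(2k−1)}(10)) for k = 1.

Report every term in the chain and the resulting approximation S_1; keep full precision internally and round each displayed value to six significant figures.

S_1 ≈ 9170.00

∫_10^30 x^2 dx evaluates to 8666.67.
½[f(10) + f(30)] = ½[100.000 + 900.000] = 500.000.
Running total after boundary: 9166.67.
Order-1 term: 1/12 · (60.0000 − 20.0000) = 3.33333.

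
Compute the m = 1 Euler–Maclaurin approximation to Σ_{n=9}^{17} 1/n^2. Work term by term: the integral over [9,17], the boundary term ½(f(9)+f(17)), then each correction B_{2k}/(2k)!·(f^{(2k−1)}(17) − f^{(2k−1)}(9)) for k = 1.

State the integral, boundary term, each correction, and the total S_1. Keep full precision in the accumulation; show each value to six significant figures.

S_1 ≈ 0.0603852

The integral term ∫_9^17 1/x^2 dx = 0.0522876.
½[f(9) + f(17)] = ½[0.0123457 + 0.00346021] = 0.00790294.
So far: 0.0601905.
k=1: B_{2}/(2)! × [f^{(1)}(17) − f^{(1)}(9)] = 1/12 × (-0.000407083 − (-0.00274348)) = 0.000194700.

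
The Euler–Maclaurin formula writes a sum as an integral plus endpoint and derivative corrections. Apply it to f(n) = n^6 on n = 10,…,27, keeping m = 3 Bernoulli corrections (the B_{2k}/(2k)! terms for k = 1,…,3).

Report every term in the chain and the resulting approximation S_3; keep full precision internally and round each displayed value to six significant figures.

S_3 ≈ 1.69424e+09

Integral: ∫_10^27 x^6 dx = 1.49291e+09.
Endpoint term: (f(10) + f(27))/2 = (1.00000e+06 + 3.87420e+08)/2 = 1.94210e+08.
Integral + boundary = 1.68712e+09.
k=1: B_{2}/(2)! × [f^{(1)}(27) − f^{(1)}(10)] = 1/12 × (8.60934e+07 − 600000) = 7.12445e+06.
After k=1: 1.69424e+09.
k=2: B_{4}/(4)! × [f^{(3)}(27) − f^{(3)}(10)] = −1/720 × (2.36196e+06 − 120000) = -3113.83.
After k=2: 1.69424e+09.
k=3: B_{6}/(6)! × [f^{(5)}(27) − f^{(5)}(10)] = 1/30240 × (19440.0 − 7200.00) = 0.404762.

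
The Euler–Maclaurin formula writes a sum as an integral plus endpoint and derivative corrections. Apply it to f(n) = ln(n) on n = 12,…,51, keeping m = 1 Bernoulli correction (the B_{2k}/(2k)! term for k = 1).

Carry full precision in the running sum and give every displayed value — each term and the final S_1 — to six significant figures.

The integral term ∫_12^51 ln(x) dx = 131.704.
Endpoint term: (f(12) + f(51))/2 = (2.48491 + 3.93183)/2 = 3.20837.
So far: 134.913.
k=1: B_{2}/(2)! × [f^{(1)}(51) − f^{(1)}(12)] = 1/12 × (0.0196078 − 0.0833333) = -0.00531046.

S_1 ≈ 134.907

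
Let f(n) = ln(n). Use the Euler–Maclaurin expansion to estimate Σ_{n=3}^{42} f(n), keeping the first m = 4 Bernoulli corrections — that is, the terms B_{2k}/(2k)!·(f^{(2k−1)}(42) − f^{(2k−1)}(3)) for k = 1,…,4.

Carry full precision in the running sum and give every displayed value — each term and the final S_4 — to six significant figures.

S_4 ≈ 117.079

The integral term ∫_3^42 ln(x) dx = 114.686.
½[f(3) + f(42)] = ½[1.09861 + 3.73767] = 2.41814.
So far: 117.104.
Order-1 term: 1/12 · (0.0238095 − 0.333333) = -0.0257937.
Partial sum through k=1: 117.079.
Order-2 term: −1/720 · (2.69949e-05 − 0.0740741) = 0.000102843.
Partial sum through k=2: 117.079.
Order-3 term: 1/30240 · (1.83639e-07 − 0.0987654) = -3.26605e-06.
Partial sum through k=3: 117.079.
Order-4 term: −1/1209600 · (3.12311e-09 − 0.329218) = 2.72171e-07.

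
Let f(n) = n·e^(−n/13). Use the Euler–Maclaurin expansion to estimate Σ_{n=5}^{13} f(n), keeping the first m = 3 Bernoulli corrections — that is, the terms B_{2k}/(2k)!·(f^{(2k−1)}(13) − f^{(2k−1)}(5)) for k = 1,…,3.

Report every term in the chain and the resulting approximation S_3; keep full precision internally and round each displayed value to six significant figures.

Integral: ∫_5^13 x·e^(−x/13) dx = 34.9435.
Endpoint term: (f(5) + f(13))/2 = (3.40356 + 4.78243)/2 = 4.09300.
Running total after boundary: 39.0364.
k=1: B_{2}/(2)! × [f^{(1)}(13) − f^{(1)}(5)] = 1/12 × (0.00000 − 0.418900) = -0.0349083.
After k=1: 39.0015.
k=2: B_{4}/(4)! × [f^{(3)}(13) − f^{(3)}(5)] = −1/720 × (0.00435360 − 0.0105345) = 8.58453e-06.
After k=2: 39.0015.
k=3: B_{6}/(6)! × [f^{(5)}(13) − f^{(5)}(5)] = 1/30240 × (5.15219e-05 − 0.000110001) = -1.93384e-09.

S_3 ≈ 39.0015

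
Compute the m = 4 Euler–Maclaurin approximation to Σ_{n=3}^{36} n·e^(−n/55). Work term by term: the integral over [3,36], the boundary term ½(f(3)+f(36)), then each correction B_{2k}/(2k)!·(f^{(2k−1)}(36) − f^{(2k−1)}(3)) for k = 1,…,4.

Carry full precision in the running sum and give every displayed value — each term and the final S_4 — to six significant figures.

S_4 ≈ 430.386

∫_3^36 x·e^(−x/55) dx evaluates to 419.671.
Endpoint term: (f(3) + f(36))/2 = (2.84075 + 18.7084)/2 = 10.7746.
So far: 430.445.
Order-1 term: 1/12 · (0.179525 − 0.895266) = -0.0596450.
After k=1: 430.386.
Order-2 term: −1/720 · (0.000402936 − 0.000922015) = 7.20943e-07.
After k=2: 430.386.
Order-3 term: 1/30240 · (2.46785e-07 − 5.11760e-07) = -8.76241e-12.
After k=3: 430.386.
Order-4 term: −1/1209600 · (1.19130e-10 − 2.37594e-10) = 9.79366e-17.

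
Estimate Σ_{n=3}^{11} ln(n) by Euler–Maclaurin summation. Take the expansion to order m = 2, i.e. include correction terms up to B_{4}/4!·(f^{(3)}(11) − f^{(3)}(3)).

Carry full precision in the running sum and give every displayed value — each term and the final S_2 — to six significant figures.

S_2 ≈ 16.8092

∫_3^11 ln(x) dx evaluates to 15.0810.
Endpoint term: (f(3) + f(11))/2 = (1.09861 + 2.39790)/2 = 1.74825.
Running total after boundary: 16.8293.
k=1: B_{2}/(2)! × [f^{(1)}(11) − f^{(1)}(3)] = 1/12 × (0.0909091 − 0.333333) = -0.0202020.
Partial sum through k=1: 16.8091.
k=2: B_{4}/(4)! × [f^{(3)}(11) − f^{(3)}(3)] = −1/720 × (0.00150263 − 0.0740741) = 0.000100794.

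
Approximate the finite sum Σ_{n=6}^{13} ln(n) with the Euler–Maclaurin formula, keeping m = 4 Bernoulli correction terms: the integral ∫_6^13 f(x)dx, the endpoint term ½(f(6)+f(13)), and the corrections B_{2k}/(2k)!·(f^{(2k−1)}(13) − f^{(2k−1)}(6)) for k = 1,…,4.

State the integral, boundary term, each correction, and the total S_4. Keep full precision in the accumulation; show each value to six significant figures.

The integral term ∫_6^13 ln(x) dx = 15.5938.
Boundary: ½(f(6) + f(13)) = ½(1.79176 + 2.56495) = 2.17835.
So far: 17.7721.
Order-1 term: 1/12 · (0.0769231 − 0.166667) = -0.00747863.
Partial sum through k=1: 17.7647.
Order-2 term: −1/720 · (0.000910332 − 0.00925926) = 1.15957e-05.
Partial sum through k=2: 17.7647.
Order-3 term: 1/30240 · (6.46390e-05 − 0.00308642) = -9.99266e-08.
Partial sum through k=3: 17.7647.
Order-4 term: −1/1209600 · (1.14744e-05 − 0.00257202) = 2.11685e-09.

S_4 ≈ 17.7647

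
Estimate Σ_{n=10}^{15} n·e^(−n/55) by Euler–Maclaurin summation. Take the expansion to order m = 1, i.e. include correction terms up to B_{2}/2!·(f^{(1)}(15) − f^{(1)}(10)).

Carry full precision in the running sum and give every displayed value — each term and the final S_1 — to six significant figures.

S_1 ≈ 59.5280

Integral: ∫_10^15 x·e^(−x/55) dx = 49.6602.
Endpoint term: (f(10) + f(15))/2 = (8.33753 + 11.4195)/2 = 9.87852.
Integral + boundary = 59.5387.
Order-1 term: 1/12 · (0.553673 − 0.682161) = -0.0107074.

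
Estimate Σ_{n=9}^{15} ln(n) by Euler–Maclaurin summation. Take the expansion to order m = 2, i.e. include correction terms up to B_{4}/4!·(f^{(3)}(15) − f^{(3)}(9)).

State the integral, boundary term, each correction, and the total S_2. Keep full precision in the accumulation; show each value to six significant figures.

S_2 ≈ 17.2947

Integral: ∫_9^15 ln(x) dx = 14.8457.
Boundary: ½(f(9) + f(15)) = ½(2.19722 + 2.70805) = 2.45264.
So far: 17.2984.
Correction k=1: B_{2}/2! · (f^{(1)}(15) − f^{(1)}(9)) = 1/12 · (0.0666667 − 0.111111) = -0.00370370.
Partial sum through k=1: 17.2947.
Correction k=2: B_{4}/4! · (f^{(3)}(15) − f^{(3)}(9)) = −1/720 · (0.000592593 − 0.00274348) = 2.98735e-06.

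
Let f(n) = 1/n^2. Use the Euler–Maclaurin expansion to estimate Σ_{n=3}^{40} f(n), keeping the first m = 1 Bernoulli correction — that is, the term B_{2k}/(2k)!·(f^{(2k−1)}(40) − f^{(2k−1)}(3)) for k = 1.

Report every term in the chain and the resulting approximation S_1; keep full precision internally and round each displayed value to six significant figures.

S_1 ≈ 0.370372

∫_3^40 1/x^2 dx evaluates to 0.308333.
Boundary: ½(f(3) + f(40)) = ½(0.111111 + 0.000625000) = 0.0558681.
Integral + boundary = 0.364201.
Order-1 term: 1/12 · (-3.12500e-05 − (-0.0740741)) = 0.00617024.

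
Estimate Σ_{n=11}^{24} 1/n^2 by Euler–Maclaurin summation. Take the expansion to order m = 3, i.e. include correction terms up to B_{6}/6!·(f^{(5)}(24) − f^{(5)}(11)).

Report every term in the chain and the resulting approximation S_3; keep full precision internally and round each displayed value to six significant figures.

The integral term ∫_11^24 1/x^2 dx = 0.0492424.
½[f(11) + f(24)] = ½[0.00826446 + 0.00173611] = 0.00500029.
Running total after boundary: 0.0542427.
Order-1 term: 1/12 · (-0.000144676 − (-0.00150263)) = 0.000113163.
After k=1: 0.0543559.
Order-2 term: −1/720 · (-3.01408e-06 − (-0.000149021)) = -2.02788e-07.
After k=2: 0.0543557.
Order-3 term: 1/30240 · (-1.56983e-07 − (-3.69474e-05)) = 1.21661e-09.

S_3 ≈ 0.0543557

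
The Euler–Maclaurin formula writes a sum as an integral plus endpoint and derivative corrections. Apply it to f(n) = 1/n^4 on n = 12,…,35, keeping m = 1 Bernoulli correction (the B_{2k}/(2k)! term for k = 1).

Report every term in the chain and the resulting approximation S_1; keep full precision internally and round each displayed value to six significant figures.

S_1 ≈ 0.000210906

Integral: ∫_12^35 1/x^4 dx = 0.000185127.
½[f(12) + f(35)] = ½[4.82253e-05 + 6.66389e-07] = 2.44458e-05.
So far: 0.000209573.
Correction k=1: B_{2}/2! · (f^{(1)}(35) − f^{(1)}(12)) = 1/12 · (-7.61587e-08 − (-1.60751e-05)) = 1.33325e-06.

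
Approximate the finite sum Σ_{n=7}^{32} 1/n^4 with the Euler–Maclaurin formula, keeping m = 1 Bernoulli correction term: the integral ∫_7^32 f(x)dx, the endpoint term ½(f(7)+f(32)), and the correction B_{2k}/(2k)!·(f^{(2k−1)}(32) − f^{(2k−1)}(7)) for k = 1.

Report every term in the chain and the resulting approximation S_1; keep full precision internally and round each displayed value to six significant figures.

S_1 ≈ 0.00119019

Integral: ∫_7^32 1/x^4 dx = 0.000961645.
Boundary: ½(f(7) + f(32)) = ½(0.000416493 + 9.53674e-07) = 0.000208723.
So far: 0.00117037.
Correction k=1: B_{2}/2! · (f^{(1)}(32) − f^{(1)}(7)) = 1/12 · (-1.19209e-07 − (-0.000237996)) = 1.98231e-05.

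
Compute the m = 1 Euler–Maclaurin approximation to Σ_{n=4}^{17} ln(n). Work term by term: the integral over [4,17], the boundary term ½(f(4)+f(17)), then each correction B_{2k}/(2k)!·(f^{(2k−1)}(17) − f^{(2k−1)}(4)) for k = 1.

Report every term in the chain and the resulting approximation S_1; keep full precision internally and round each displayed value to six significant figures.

∫_4^17 ln(x) dx evaluates to 29.6194.
Endpoint term: (f(4) + f(17))/2 = (1.38629 + 2.83321)/2 = 2.10975.
So far: 31.7292.
k=1: B_{2}/(2)! × [f^{(1)}(17) − f^{(1)}(4)] = 1/12 × (0.0588235 − 0.250000) = -0.0159314.

S_1 ≈ 31.7133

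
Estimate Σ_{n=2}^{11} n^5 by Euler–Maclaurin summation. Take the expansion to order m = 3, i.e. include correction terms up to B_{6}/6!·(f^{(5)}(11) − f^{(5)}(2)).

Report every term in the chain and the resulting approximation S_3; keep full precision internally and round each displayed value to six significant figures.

S_3 ≈ 381875

Integral: ∫_2^11 x^5 dx = 295250.
Endpoint term: (f(2) + f(11))/2 = (32.0000 + 161051)/2 = 80541.5.
Integral + boundary = 375791.
k=1: B_{2}/(2)! × [f^{(1)}(11) − f^{(1)}(2)] = 1/12 × (73205.0 − 80.0000) = 6093.75.
After k=1: 381885.
k=2: B_{4}/(4)! × [f^{(3)}(11) − f^{(3)}(2)] = −1/720 × (7260.00 − 240.000) = -9.75000.
After k=2: 381875.
k=3: B_{6}/(6)! × [f^{(5)}(11) − f^{(5)}(2)] = 1/30240 × (120.000 − 120.000) = 0.00000.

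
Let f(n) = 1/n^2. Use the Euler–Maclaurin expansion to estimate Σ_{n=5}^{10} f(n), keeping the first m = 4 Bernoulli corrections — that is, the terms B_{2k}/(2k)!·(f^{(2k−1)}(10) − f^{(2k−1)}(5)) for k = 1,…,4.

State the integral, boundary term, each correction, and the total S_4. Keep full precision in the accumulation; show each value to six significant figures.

∫_5^10 1/x^2 dx evaluates to 0.100000.
Endpoint term: (f(5) + f(10))/2 = (0.0400000 + 0.0100000)/2 = 0.0250000.
Running total after boundary: 0.125000.
k=1: B_{2}/(2)! × [f^{(1)}(10) − f^{(1)}(5)] = 1/12 × (-0.00200000 − (-0.0160000)) = 0.00116667.
Running total after k=1: 0.126167.
k=2: B_{4}/(4)! × [f^{(3)}(10) − f^{(3)}(5)] = −1/720 × (-0.000240000 − (-0.00768000)) = -1.03333e-05.
Running total after k=2: 0.126156.
k=3: B_{6}/(6)! × [f^{(5)}(10) − f^{(5)}(5)] = 1/30240 × (-7.20000e-05 − (-0.00921600)) = 3.02381e-07.
Running total after k=3: 0.126157.
k=4: B_{8}/(8)! × [f^{(7)}(10) − f^{(7)}(5)] = −1/1209600 × (-4.03200e-05 − (-0.0206438)) = -1.70333e-08.

S_4 ≈ 0.126157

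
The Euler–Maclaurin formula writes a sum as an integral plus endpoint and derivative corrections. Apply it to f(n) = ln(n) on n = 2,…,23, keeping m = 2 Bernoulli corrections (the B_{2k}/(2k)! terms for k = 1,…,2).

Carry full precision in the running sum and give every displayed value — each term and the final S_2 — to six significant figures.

S_2 ≈ 51.6067

∫_2^23 ln(x) dx evaluates to 49.7301.
Boundary: ½(f(2) + f(23)) = ½(0.693147 + 3.13549) = 1.91432.
So far: 51.6444.
k=1: B_{2}/(2)! × [f^{(1)}(23) − f^{(1)}(2)] = 1/12 × (0.0434783 − 0.500000) = -0.0380435.
After k=1: 51.6063.
k=2: B_{4}/(4)! × [f^{(3)}(23) − f^{(3)}(2)] = −1/720 × (0.000164379 − 0.250000) = 0.000346994.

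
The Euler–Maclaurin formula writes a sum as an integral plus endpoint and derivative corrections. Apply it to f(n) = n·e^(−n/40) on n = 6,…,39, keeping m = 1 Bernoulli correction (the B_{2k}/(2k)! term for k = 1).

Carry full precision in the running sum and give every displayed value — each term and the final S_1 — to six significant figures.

Integral: ∫_6^39 x·e^(−x/40) dx = 391.775.
Boundary: ½(f(6) + f(39)) = ½(5.16425 + 14.7105) = 9.93737.
Integral + boundary = 401.712.
k=1: B_{2}/(2)! × [f^{(1)}(39) − f^{(1)}(6)] = 1/12 × (0.00942981 − 0.731602) = -0.0601810.

S_1 ≈ 401.652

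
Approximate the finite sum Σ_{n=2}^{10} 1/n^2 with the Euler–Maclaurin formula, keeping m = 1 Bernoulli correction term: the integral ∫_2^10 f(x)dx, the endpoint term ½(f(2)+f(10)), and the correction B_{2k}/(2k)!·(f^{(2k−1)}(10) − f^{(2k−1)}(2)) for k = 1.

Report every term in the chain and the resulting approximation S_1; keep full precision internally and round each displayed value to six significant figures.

S_1 ≈ 0.550667

The integral term ∫_2^10 1/x^2 dx = 0.400000.
Endpoint term: (f(2) + f(10))/2 = (0.250000 + 0.0100000)/2 = 0.130000.
Running total after boundary: 0.530000.
Correction k=1: B_{2}/2! · (f^{(1)}(10) − f^{(1)}(2)) = 1/12 · (-0.00200000 − (-0.250000)) = 0.0206667.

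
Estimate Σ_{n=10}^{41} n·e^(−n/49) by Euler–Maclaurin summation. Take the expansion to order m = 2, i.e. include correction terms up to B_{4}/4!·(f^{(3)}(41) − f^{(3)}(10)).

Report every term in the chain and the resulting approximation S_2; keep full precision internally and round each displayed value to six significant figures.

Integral: ∫_10^41 x·e^(−x/49) dx = 447.239.
Boundary: ½(f(10) + f(41)) = ½(8.15396 + 17.7580) = 12.9560.
So far: 460.195.
k=1: B_{2}/(2)! × [f^{(1)}(41) − f^{(1)}(10)] = 1/12 × (0.0707139 − 0.648988) = -0.0481896.
After k=1: 460.147.
k=2: B_{4}/(4)! × [f^{(3)}(41) − f^{(3)}(10)] = −1/720 × (0.000390237 − 0.000949513) = 7.76772e-07.

S_2 ≈ 460.147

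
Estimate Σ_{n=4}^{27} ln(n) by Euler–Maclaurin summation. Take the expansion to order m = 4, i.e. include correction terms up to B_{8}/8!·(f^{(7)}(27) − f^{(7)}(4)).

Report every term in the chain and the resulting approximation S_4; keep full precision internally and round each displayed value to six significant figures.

S_4 ≈ 62.7658

The integral term ∫_4^27 ln(x) dx = 60.4424.
Boundary: ½(f(4) + f(27)) = ½(1.38629 + 3.29584) = 2.34107.
Running total after boundary: 62.7835.
k=1: B_{2}/(2)! × [f^{(1)}(27) − f^{(1)}(4)] = 1/12 × (0.0370370 − 0.250000) = -0.0177469.
Partial sum through k=1: 62.7657.
k=2: B_{4}/(4)! × [f^{(3)}(27) − f^{(3)}(4)] = −1/720 × (0.000101611 − 0.0312500) = 4.32617e-05.
Partial sum through k=2: 62.7658.
k=3: B_{6}/(6)! × [f^{(5)}(27) − f^{(5)}(4)] = 1/30240 × (1.67260e-06 − 0.0234375) = -7.74994e-07.
Partial sum through k=3: 62.7658.
k=4: B_{8}/(8)! × [f^{(7)}(27) − f^{(7)}(4)] = −1/1209600 × (6.88313e-08 − 0.0439453) = 3.63304e-08.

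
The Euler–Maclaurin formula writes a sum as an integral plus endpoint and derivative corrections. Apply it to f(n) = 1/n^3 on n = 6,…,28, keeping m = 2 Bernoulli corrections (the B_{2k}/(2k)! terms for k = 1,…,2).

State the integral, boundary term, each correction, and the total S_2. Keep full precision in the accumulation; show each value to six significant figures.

Integral: ∫_6^28 1/x^3 dx = 0.0132511.
Boundary: ½(f(6) + f(28)) = ½(0.00462963 + 4.55539e-05) = 0.00233759.
Running total after boundary: 0.0155887.
Correction k=1: B_{2}/2! · (f^{(1)}(28) − f^{(1)}(6)) = 1/12 · (-4.88078e-06 − (-0.00231481)) = 0.000192495.
Partial sum through k=1: 0.0157812.
Correction k=2: B_{4}/4! · (f^{(3)}(28) − f^{(3)}(6)) = −1/720 · (-1.24510e-07 − (-0.00128601)) = -1.78595e-06.

S_2 ≈ 0.0157794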